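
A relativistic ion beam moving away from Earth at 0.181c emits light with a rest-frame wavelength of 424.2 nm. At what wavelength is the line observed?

509.4 nm

Relativistic Doppler for wavelength: λ' = λ₀ · √((1 + β)/(1 − β)).
λ' = 424.2 × √(1.1810/0.8190) = 424.2 × 1.20083 ≈ 509.4 nm.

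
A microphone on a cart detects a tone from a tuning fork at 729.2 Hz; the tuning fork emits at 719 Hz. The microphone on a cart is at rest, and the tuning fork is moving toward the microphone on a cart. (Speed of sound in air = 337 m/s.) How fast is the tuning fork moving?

f' = f · v/(v − v_s) ⇒ v_s = v · |1 − f/f'|.
v_s = 337 × |1 − 719/729.2| = 337 × 0.01399 ≈ 4.7 m/s.

4.7 m/s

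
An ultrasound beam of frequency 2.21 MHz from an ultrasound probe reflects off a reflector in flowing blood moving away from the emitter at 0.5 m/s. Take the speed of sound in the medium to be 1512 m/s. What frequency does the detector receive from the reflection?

At the reflector in flowing blood (a moving observer), f₁ = f₀ · (v − u)/v = 2.21 × 1511.5/1512 ≈ 2.209 MHz.
The reflection then acts as a moving source: f₂ = f₁ · v/(v + u) ≈ 2.209 MHz.

2.209 MHz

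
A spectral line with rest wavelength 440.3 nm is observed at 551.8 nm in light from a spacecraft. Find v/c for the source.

λ'/λ₀ = 1.2532 > 1 (redshift), so the source is receding.
λ'/λ₀ = √((1 + β)/(1 − β)) for a receding source ⇒ β = (r² − 1)/(r² + 1) with r = λ'/λ₀.
β = (1.5706 − 1)/(1.5706 + 1) ≈ 0.222.

0.222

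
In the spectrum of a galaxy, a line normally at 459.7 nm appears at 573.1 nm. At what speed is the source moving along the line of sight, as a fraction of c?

0.217c

λ'/λ₀ = 1.2467 > 1 (redshift), so the source is receding.
λ'/λ₀ = √((1 + β)/(1 − β)) for a receding source ⇒ β = (r² − 1)/(r² + 1) with r = λ'/λ₀.
β = (1.5542 − 1)/(1.5542 + 1) ≈ 0.217.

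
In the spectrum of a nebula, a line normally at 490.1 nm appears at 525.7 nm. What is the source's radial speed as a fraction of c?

0.070

λ'/λ₀ = 1.0726 > 1 (redshift), so the source is receding.
λ'/λ₀ = √((1 + β)/(1 − β)) for a receding source ⇒ β = (r² − 1)/(r² + 1) with r = λ'/λ₀.
β = (1.1506 − 1)/(1.1506 + 1) ≈ 0.070.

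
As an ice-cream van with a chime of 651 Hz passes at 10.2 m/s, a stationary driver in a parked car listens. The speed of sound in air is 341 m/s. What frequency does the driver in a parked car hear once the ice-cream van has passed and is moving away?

Receding: f₂ = f · v/(v + v_s) = 651 × 341/351.2 ≈ 632 Hz.

632 Hz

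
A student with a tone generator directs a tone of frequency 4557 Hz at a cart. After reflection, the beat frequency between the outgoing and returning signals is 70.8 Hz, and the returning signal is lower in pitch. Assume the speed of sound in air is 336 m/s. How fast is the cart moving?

2.63 m/s

Double Doppler shift off a moving reflector: f₂ = f₀ · (v + u)/(v − u) (u > 0 toward emitter).
Returning signal is lower, so f₂ = f₀ − Δf = 4557 − 70.8 = 4486.2 Hz.
Rearranging, u = v · (f₂ − f₀)/(f₂ + f₀) = 336 × -70.8/9043.2 ≈ -2.63 m/s.
So the cart is moving at 2.63 m/s away from the emitter.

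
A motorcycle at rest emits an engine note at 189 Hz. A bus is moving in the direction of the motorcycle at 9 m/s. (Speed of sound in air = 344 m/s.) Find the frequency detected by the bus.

Only the observer moves, toward the source, so f' = f · (v + v_o)/v.
f' = 189 × (344 + 9)/344 = 189 × 353/344 ≈ 194 Hz.

194 Hz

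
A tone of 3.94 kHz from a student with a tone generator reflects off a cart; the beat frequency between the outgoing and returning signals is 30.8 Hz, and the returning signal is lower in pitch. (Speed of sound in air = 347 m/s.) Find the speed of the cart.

Double Doppler shift off a moving reflector: f₂ = f₀ · (v + u)/(v − u) (u > 0 toward emitter).
Returning signal is lower, so f₂ = f₀ − Δf = 3940 − 30.8 = 3909.2 Hz.
Rearranging, u = v · (f₂ − f₀)/(f₂ + f₀) = 347 × -30.8/7849.2 ≈ -1.36 m/s.
So the cart is moving at 1.36 m/s away from the emitter.

1.36 m/s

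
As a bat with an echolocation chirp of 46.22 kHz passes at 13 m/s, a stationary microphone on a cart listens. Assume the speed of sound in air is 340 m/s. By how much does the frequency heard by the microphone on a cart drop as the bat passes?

Approaching: f₁ = f · v/(v − v_s) = 46.22 × 340/327 ≈ 48.06 kHz.
Receding: f₂ = f · v/(v + v_s) = 46.22 × 340/353 ≈ 44.52 kHz.
Drop: f₁ − f₂ = 2f·v·v_s/(v² − v_s²) = 2 × 46.22 × 340 × 13/(340² − 13²) ≈ 3.54 kHz.

3.54 kHz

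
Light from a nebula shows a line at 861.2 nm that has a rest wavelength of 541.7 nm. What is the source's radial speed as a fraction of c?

0.433

λ'/λ₀ = 1.5898 > 1 (redshift), so the source is receding.
λ'/λ₀ = √((1 + β)/(1 − β)) for a receding source ⇒ β = (r² − 1)/(r² + 1) with r = λ'/λ₀.
β = (2.5275 − 1)/(2.5275 + 1) ≈ 0.433.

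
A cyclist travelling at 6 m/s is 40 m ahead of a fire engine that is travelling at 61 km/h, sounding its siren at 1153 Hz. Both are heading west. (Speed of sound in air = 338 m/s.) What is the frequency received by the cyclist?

61 km/h = 16.94 m/s.
The cyclist is ahead, so the fire engine is moving toward it while the cyclist is moving away from the fire engine.
Both move, so f' = f · (v − v_o)/(v − v_s).
f' = 1153 × (338 − 6)/(338 − 16.94) = 1153 × 332/321.06 ≈ 1192 Hz.

1192 Hz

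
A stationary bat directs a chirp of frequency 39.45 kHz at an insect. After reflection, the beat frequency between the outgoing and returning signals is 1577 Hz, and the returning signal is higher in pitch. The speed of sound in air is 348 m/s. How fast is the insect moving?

6.8 m/s

Double Doppler shift off a moving reflector: f₂ = f₀ · (v + u)/(v − u) (u > 0 toward emitter).
Returning signal is higher, so f₂ = f₀ + Δf = 39450 + 1577 = 41027 Hz.
Rearranging, u = v · (f₂ − f₀)/(f₂ + f₀) = 348 × 1577/80477 ≈ 6.8 m/s.
So the insect is moving at 6.8 m/s toward the emitter.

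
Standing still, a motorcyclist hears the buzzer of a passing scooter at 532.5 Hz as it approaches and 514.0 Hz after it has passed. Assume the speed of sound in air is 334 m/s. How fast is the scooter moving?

f₁/f₂ = (v + v_s)/(v − v_s), so v_s = v · (f₁ − f₂)/(f₁ + f₂).
v_s = 334 × (532.5 − 514.0)/(532.5 + 514.0) = 334 × 18.5/1046.5 ≈ 5.9 m/s.

5.9 m/s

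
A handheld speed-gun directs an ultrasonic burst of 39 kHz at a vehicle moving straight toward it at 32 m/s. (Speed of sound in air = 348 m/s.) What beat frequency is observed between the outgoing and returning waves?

7899 Hz

The vehicle first receives the wave as a moving observer: f₁ = f₀ · (v + u)/v = 39 × (348 + 32)/348 ≈ 42.59 kHz.
The reflection then acts as a moving source: f₂ = f₁ · v/(v − u) ≈ 46.90 kHz.
Beat frequency (with f₀ = 39000 Hz): |f₂ − f₀| = 2u·f₀/(v − u) = 2 × 32 × 39000/316 ≈ 7899 Hz.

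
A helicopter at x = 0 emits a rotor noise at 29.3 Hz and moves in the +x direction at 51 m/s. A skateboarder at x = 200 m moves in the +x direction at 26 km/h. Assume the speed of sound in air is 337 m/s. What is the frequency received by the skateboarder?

26 km/h = 7.222 m/s.
The observer lies on the +x side, so the source is heading toward the observer and the observer is heading away from the source.
With source approaching and observer receding, f' = f · (v − v_o)/(v − v_s).
f' = 29.3 × (337 − 7.222)/(337 − 51) = 29.3 × 329.78/286 ≈ 33.8 Hz.

33.8 Hz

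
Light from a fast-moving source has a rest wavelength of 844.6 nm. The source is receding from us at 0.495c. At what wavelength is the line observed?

Relativistic Doppler for wavelength: λ' = λ₀ · √((1 + β)/(1 − β)).
λ' = 844.6 × √(1.4950/0.5050) = 844.6 × 1.72058 ≈ 1453.2 nm.

1453.2 nm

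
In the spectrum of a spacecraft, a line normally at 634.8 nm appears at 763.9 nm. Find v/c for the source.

λ'/λ₀ = 1.2034 > 1 (redshift), so the source is receding.
λ'/λ₀ = √((1 + β)/(1 − β)) for a receding source ⇒ β = (r² − 1)/(r² + 1) with r = λ'/λ₀.
β = (1.4481 − 1)/(1.4481 + 1) ≈ 0.183.

0.183c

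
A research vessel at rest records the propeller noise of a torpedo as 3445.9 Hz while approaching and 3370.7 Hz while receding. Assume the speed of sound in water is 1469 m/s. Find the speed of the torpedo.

f₁/f₂ = (v + v_s)/(v − v_s), so v_s = v · (f₁ − f₂)/(f₁ + f₂).
v_s = 1469 × (3445.9 − 3370.7)/(3445.9 + 3370.7) = 1469 × 75.2/6816.6 ≈ 16.2 m/s.

16.2 m/s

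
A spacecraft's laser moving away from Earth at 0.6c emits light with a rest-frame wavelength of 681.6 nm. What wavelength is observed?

Relativistic Doppler for wavelength: λ' = λ₀ · √((1 + β)/(1 − β)).
λ' = 681.6 × √(1.6000/0.4000) = 681.6 × 2.00000 ≈ 1363.2 nm.

1363.2 nm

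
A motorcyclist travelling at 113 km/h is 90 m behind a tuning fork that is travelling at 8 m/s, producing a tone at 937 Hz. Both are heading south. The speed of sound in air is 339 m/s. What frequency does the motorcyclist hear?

113 km/h = 31.39 m/s.
The motorcyclist is behind, so the tuning fork is moving away from it while the motorcyclist is moving toward the tuning fork.
Both move, so f' = f · (v + v_o)/(v + v_s).
f' = 937 × (339 + 31.39)/(339 + 8) = 937 × 370.39/347 ≈ 1000 Hz.

1000 Hz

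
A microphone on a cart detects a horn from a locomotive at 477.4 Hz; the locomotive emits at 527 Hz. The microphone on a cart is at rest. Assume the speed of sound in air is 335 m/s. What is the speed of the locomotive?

35 m/s

f' < f, so the locomotive is receding.
f' = f · v/(v + v_s) ⇒ v_s = v · |1 − f/f'|.
v_s = 335 × |1 − 527/477.4| = 335 × 0.1039 ≈ 35 m/s.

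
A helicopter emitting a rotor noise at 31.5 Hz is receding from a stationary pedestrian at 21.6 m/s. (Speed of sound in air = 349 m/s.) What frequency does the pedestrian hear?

Moving source, stationary observer: f' = f · v/(v + v_s) since the source is receding.
f' = 31.5 × 349/(349 + 21.6) = 31.5 × 349/370.6 ≈ 29.7 Hz.

29.7 Hz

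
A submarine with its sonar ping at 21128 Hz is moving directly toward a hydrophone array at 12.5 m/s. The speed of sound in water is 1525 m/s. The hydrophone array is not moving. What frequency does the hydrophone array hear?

21303 Hz

With the source moving toward a stationary observer, f' = f · v/(v − v_s).
f' = 21128 × 1525/(1525 − 12.5) = 21128 × 1525/1512 ≈ 21303 Hz.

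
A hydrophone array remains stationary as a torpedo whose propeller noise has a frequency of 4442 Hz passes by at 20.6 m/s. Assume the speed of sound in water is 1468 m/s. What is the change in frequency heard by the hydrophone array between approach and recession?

125 Hz

Approaching: f₁ = f · v/(v − v_s) = 4442 × 1468/1447.4 ≈ 4505 Hz.
Receding: f₂ = f · v/(v + v_s) = 4442 × 1468/1488.6 ≈ 4381 Hz.
Drop: f₁ − f₂ = 2f·v·v_s/(v² − v_s²) = 2 × 4442 × 1468 × 20.6/(1468² − 20.6²) ≈ 125 Hz.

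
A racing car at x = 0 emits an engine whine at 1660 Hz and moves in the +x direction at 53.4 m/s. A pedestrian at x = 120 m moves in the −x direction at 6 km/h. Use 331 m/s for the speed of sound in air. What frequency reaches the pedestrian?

6 km/h = 1.667 m/s.
The observer lies on the +x side, so the source is heading toward the observer and the observer is heading toward the source.
With source approaching and observer approaching, f' = f · (v + v_o)/(v − v_s).
f' = 1660 × (331 + 1.667)/(331 − 53.4) = 1660 × 332.67/277.6 ≈ 1989 Hz.

1989 Hz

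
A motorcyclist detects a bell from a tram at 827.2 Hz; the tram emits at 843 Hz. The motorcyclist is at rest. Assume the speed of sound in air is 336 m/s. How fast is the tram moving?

6.4 m/s

f' < f, so the tram is receding.
f' = f · v/(v + v_s) ⇒ v_s = v · |1 − f/f'|.
v_s = 336 × |1 − 843/827.2| = 336 × 0.0191 ≈ 6.4 m/s.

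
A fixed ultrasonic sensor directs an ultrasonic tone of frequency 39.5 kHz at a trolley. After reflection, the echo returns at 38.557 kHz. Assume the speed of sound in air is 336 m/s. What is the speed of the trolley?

Double Doppler shift off a moving reflector: f₂ = f₀ · (v + u)/(v − u) (u > 0 toward emitter).
Rearranging, u = v · (f₂ − f₀)/(f₂ + f₀) = 336 × -0.943/78.057 ≈ -4.1 m/s.
So the trolley is moving at 4.1 m/s away from the emitter.

4.1 m/s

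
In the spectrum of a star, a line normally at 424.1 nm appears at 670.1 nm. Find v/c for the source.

0.428

λ'/λ₀ = 1.5801 > 1 (redshift), so the source is receding.
λ'/λ₀ = √((1 + β)/(1 − β)) for a receding source ⇒ β = (r² − 1)/(r² + 1) with r = λ'/λ₀.
β = (2.4966 − 1)/(2.4966 + 1) ≈ 0.428.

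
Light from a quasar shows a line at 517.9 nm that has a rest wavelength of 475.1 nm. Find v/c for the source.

λ'/λ₀ = 1.0901 > 1 (redshift), so the source is receding.
λ'/λ₀ = √((1 + β)/(1 − β)) for a receding source ⇒ β = (r² − 1)/(r² + 1) with r = λ'/λ₀.
β = (1.1883 − 1)/(1.1883 + 1) ≈ 0.086.

0.086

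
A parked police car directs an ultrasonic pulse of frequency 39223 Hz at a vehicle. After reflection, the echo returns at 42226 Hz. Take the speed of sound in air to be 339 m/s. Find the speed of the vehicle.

Double Doppler shift off a moving reflector: f₂ = f₀ · (v + u)/(v − u) (u > 0 toward emitter).
Rearranging, u = v · (f₂ − f₀)/(f₂ + f₀) = 339 × 3003/81449 ≈ 12.5 m/s.
So the vehicle is moving at 12.5 m/s toward the emitter.

12.5 m/s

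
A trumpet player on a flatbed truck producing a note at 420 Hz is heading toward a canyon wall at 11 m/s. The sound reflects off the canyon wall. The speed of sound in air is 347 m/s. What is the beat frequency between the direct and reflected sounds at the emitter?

The canyon wall receives the sound from a moving source: f₁ = f₀ · v/(v − v_e) = 420 × 347/336 ≈ 433.8 Hz.
On the return leg the trumpet player on a flatbed truck is a moving observer: f₂ = f₁ · (v + v_e)/v = 433.8 × 358/347 ≈ 447.5 Hz.
Equivalently f₂ = f₀ · (v + v_e)/(v − v_e).
Beat against the emitted tone: |f₂ − f₀| = 2v_e·f₀/(v − v_e) = 2 × 11 × 420/336 ≈ 27.5 Hz.

27.5 Hz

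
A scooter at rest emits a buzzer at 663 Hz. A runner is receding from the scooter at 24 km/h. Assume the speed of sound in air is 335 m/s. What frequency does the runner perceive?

24 km/h = 6.667 m/s.
Only the observer moves, away from the source, so f' = f · (v − v_o)/v.
f' = 663 × (335 − 6.667)/335 = 663 × 328.33/335 ≈ 650 Hz.

650 Hz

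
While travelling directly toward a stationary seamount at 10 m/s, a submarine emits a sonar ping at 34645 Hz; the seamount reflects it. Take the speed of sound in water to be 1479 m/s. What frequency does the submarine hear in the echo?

35117 Hz

The seamount receives the sound from a moving source: f₁ = f₀ · v/(v − v_e) = 34645 × 1479/1469 ≈ 34881 Hz.
On the return leg the submarine is a moving observer: f₂ = f₁ · (v + v_e)/v = 34881 × 1489/1479 ≈ 35117 Hz.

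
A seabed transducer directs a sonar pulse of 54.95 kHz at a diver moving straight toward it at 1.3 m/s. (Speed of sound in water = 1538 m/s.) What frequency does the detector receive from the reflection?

55.0 kHz

The diver first receives the wave as a moving observer: f₁ = f₀ · (v + u)/v = 54.95 × (1538 + 1.3)/1538 ≈ 55.0 kHz.
The reflection then acts as a moving source: f₂ = f₁ · v/(v − u) ≈ 55.0 kHz.
Equivalently f₂ = f₀ · (v + u)/(v − u).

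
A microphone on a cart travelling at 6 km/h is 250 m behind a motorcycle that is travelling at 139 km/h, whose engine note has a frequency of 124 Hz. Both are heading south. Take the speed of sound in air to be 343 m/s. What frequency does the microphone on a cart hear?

112 Hz

139 km/h = 38.61 m/s; 6 km/h = 1.667 m/s.
The microphone on a cart is behind, so the motorcycle is moving away from it while the microphone on a cart is moving toward the motorcycle.
Both move, so f' = f · (v + v_o)/(v + v_s).
f' = 124 × (343 + 1.667)/(343 + 38.61) = 124 × 344.67/381.61 ≈ 112 Hz.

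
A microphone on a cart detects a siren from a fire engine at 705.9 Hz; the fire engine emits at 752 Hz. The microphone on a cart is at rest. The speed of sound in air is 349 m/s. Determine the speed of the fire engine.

22.8 m/s

f' < f, so the fire engine is receding.
f' = f · v/(v + v_s) ⇒ v_s = v · |1 − f/f'|.
v_s = 349 × |1 − 752/705.9| = 349 × 0.06531 ≈ 22.8 m/s.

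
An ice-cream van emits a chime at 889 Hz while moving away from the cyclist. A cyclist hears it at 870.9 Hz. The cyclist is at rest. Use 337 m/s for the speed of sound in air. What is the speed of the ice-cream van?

f' = f · v/(v + v_s) ⇒ v_s = v · |1 − f/f'|.
v_s = 337 × |1 − 889/870.9| = 337 × 0.02078 ≈ 7.0 m/s.

7.0 m/s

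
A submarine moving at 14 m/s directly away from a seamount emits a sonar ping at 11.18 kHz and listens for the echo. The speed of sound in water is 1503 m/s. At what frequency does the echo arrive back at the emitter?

10.97 kHz

The seamount receives the sound from a moving source: f₁ = f₀ · v/(v + v_e) = 11.18 × 1503/1517 ≈ 11.08 kHz.
On the return leg the submarine is a moving observer: f₂ = f₁ · (v − v_e)/v = 11.08 × 1489/1503 ≈ 10.97 kHz.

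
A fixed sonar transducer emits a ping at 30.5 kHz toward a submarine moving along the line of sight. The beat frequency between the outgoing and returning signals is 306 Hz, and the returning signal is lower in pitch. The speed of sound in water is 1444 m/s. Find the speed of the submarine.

7.3 m/s

Double Doppler shift off a moving reflector: f₂ = f₀ · (v + u)/(v − u) (u > 0 toward emitter).
Returning signal is lower, so f₂ = f₀ − Δf = 30500 − 306 = 30194 Hz.
Rearranging, u = v · (f₂ − f₀)/(f₂ + f₀) = 1444 × -306/60694 ≈ -7.3 m/s.
So the submarine is moving at 7.3 m/s away from the emitter.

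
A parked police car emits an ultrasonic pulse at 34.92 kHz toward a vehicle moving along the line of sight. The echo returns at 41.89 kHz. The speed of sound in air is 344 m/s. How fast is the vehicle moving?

31 m/s

Double Doppler shift off a moving reflector: f₂ = f₀ · (v + u)/(v − u) (u > 0 toward emitter).
Rearranging, u = v · (f₂ − f₀)/(f₂ + f₀) = 344 × 6.97/76.81 ≈ 31 m/s.
So the vehicle is moving at 31 m/s toward the emitter.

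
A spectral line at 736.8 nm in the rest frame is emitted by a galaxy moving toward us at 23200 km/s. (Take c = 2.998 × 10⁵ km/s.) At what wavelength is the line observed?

β = v/c = 23200/299800 = 0.0774.
Relativistic Doppler for wavelength: λ' = λ₀ · √((1 − β)/(1 + β)).
λ' = 736.8 × √(0.9226/1.0774) = 736.8 × 0.92539 ≈ 681.8 nm.

681.8 nm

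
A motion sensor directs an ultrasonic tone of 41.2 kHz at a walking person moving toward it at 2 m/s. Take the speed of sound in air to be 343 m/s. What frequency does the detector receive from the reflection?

41.7 kHz

The walking person first receives the wave as a moving observer: f₁ = f₀ · (v + u)/v = 41.2 × (343 + 2)/343 ≈ 41.4 kHz.
On reflection it acts as a source moving toward the stationary detector: f₂ = f₁ · v/(v − u) = 41.4 × 343/341 ≈ 41.7 kHz.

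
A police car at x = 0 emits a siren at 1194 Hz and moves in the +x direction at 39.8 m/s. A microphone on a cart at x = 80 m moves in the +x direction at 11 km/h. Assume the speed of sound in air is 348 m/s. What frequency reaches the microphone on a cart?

1336 Hz

11 km/h = 3.056 m/s.
The observer lies on the +x side, so the source is heading toward the observer and the observer is heading away from the source.
General Doppler shift: f' = f · (v − v_o)/(v − v_s).
f' = 1194 × (348 − 3.056)/(348 − 39.8) = 1194 × 344.94/308.2 ≈ 1336 Hz.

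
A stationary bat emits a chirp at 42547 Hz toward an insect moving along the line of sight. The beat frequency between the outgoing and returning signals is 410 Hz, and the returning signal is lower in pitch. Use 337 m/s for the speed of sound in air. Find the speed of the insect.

1.63 m/s

Double Doppler shift off a moving reflector: f₂ = f₀ · (v + u)/(v − u) (u > 0 toward emitter).
Returning signal is lower, so f₂ = f₀ − Δf = 42547 − 410 = 42137 Hz.
Rearranging, u = v · (f₂ − f₀)/(f₂ + f₀) = 337 × -410/84684 ≈ -1.63 m/s.
So the insect is moving at 1.63 m/s away from the emitter.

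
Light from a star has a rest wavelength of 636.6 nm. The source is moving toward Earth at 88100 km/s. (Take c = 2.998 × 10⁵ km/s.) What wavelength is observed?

470.3 nm

β = v/c = 88100/299800 = 0.2939.
Relativistic Doppler for wavelength: λ' = λ₀ · √((1 − β)/(1 + β)).
λ' = 636.6 × √(0.7061/1.2939) = 636.6 × 0.73876 ≈ 470.3 nm.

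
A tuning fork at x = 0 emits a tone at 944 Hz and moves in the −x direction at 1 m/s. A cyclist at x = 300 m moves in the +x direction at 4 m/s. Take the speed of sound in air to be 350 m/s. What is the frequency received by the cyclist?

The observer lies on the +x side, so the source is heading away from the observer and the observer is heading away from the source.
With source receding and observer receding, f' = f · (v − v_o)/(v + v_s).
f' = 944 × (350 − 4)/(350 + 1) = 944 × 346/351 ≈ 931 Hz.

931 Hz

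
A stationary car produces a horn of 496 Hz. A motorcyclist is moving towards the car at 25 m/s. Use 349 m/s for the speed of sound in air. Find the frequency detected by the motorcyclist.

Only the observer moves, toward the source, so f' = f · (v + v_o)/v.
f' = 496 × (349 + 25)/349 = 496 × 374/349 ≈ 532 Hz.

532 Hz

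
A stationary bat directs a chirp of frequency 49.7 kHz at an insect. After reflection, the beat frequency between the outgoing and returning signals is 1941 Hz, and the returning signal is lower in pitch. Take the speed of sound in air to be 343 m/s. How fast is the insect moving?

6.8 m/s

Double Doppler shift off a moving reflector: f₂ = f₀ · (v + u)/(v − u) (u > 0 toward emitter).
Returning signal is lower, so f₂ = f₀ − Δf = 49700 − 1941 = 47759 Hz.
Rearranging, u = v · (f₂ − f₀)/(f₂ + f₀) = 343 × -1941/97459 ≈ -6.8 m/s.
So the insect is moving at 6.8 m/s away from the emitter.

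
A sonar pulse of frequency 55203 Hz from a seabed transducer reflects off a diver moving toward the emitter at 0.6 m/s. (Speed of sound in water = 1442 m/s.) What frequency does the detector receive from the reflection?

55249 Hz

The diver first receives the wave as a moving observer: f₁ = f₀ · (v + u)/v = 55203 × (1442 + 0.6)/1442 ≈ 55226 Hz.
On reflection it acts as a source moving toward the stationary detector: f₂ = f₁ · v/(v − u) = 55226 × 1442/1441.4 ≈ 55249 Hz.
Equivalently f₂ = f₀ · (v + u)/(v − u).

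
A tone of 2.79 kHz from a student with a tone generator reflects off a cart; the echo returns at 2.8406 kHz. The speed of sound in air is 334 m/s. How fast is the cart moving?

3.0 m/s

Double Doppler shift off a moving reflector: f₂ = f₀ · (v + u)/(v − u) (u > 0 toward emitter).
Rearranging, u = v · (f₂ − f₀)/(f₂ + f₀) = 334 × 0.0506/5.6306 ≈ 3.0 m/s.
So the cart is moving at 3.0 m/s toward the emitter.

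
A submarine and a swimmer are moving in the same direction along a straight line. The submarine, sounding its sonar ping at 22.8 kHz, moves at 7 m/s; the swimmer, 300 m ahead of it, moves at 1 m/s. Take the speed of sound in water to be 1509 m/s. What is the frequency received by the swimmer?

22.9 kHz

The swimmer is ahead, so the submarine is moving toward it while the swimmer is moving away from the submarine.
Both move, so f' = f · (v − v_o)/(v − v_s).
f' = 22.8 × (1509 − 1)/(1509 − 7) = 22.8 × 1508/1502 ≈ 22.9 kHz.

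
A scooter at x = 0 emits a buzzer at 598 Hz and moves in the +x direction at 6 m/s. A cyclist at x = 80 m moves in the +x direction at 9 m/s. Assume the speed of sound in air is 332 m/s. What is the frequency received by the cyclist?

The observer lies on the +x side, so the source is heading toward the observer and the observer is heading away from the source.
General Doppler shift: f' = f · (v − v_o)/(v − v_s).
f' = 598 × (332 − 9)/(332 − 6) = 598 × 323/326 ≈ 592 Hz.

592 Hz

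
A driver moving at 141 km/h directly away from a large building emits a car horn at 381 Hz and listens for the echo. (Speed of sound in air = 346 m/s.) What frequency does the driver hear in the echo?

141 km/h = 39.17 m/s.
The large building receives the sound from a moving source: f₁ = f₀ · v/(v + v_e) = 381 × 346/385.17 ≈ 342 Hz.
On the return leg the driver is a moving observer: f₂ = f₁ · (v − v_e)/v = 342 × 306.83/346 ≈ 304 Hz.

304 Hz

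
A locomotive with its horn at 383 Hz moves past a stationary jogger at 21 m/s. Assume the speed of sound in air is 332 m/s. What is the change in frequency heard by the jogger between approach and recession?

48.6 Hz

Approaching: f₁ = f · v/(v − v_s) = 383 × 332/311 ≈ 408.9 Hz.
Receding: f₂ = f · v/(v + v_s) = 383 × 332/353 ≈ 360.2 Hz.
Drop: f₁ − f₂ = 2f·v·v_s/(v² − v_s²) = 2 × 383 × 332 × 21/(332² − 21²) ≈ 48.6 Hz.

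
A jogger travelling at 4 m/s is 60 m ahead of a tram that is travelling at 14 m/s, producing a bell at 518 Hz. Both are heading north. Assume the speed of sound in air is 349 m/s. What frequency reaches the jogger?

533 Hz

The jogger is ahead, so the tram is moving toward it while the jogger is moving away from the tram.
With source approaching and observer receding, f' = f · (v − v_o)/(v − v_s).
f' = 518 × (349 − 4)/(349 − 14) = 518 × 345/335 ≈ 533 Hz.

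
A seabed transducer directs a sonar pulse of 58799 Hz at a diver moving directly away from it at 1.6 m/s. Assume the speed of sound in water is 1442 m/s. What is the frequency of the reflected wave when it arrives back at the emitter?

The diver first receives the wave as a moving observer: f₁ = f₀ · (v − u)/v = 58799 × (1442 − 1.6)/1442 ≈ 58734 Hz.
The reflection then acts as a moving source: f₂ = f₁ · v/(v + u) ≈ 58669 Hz.
Equivalently f₂ = f₀ · (v − u)/(v + u).

58669 Hz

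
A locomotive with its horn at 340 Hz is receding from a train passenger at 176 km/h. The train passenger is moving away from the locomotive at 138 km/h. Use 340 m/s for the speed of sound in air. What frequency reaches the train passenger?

176 km/h = 48.89 m/s; 138 km/h = 38.33 m/s.
Both move, so f' = f · (v − v_o)/(v + v_s).
f' = 340 × (340 − 38.33)/(340 + 48.89) = 340 × 301.67/388.89 ≈ 264 Hz.

264 Hz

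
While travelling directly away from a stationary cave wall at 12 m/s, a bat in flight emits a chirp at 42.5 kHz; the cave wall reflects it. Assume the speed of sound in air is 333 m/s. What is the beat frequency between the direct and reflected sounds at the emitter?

The cave wall receives the sound from a moving source: f₁ = f₀ · v/(v + v_e) = 42.5 × 333/345 ≈ 41.02 kHz.
On the return leg the bat in flight is a moving observer: f₂ = f₁ · (v − v_e)/v = 41.02 × 321/333 ≈ 39.54 kHz.
Beat against the emitted tone (with f₀ = 42500 Hz): |f₂ − f₀| = 2v_e·f₀/(v + v_e) = 2 × 12 × 42500/345 ≈ 2957 Hz.

2957 Hz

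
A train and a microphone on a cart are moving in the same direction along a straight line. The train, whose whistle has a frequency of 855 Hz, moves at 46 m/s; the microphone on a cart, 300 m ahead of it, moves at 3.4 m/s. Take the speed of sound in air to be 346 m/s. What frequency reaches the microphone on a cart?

The microphone on a cart is ahead, so the train is moving toward it while the microphone on a cart is moving away from the train.
Both move, so f' = f · (v − v_o)/(v − v_s).
f' = 855 × (346 − 3.4)/(346 − 46) = 855 × 342.6/300 ≈ 976 Hz.

976 Hz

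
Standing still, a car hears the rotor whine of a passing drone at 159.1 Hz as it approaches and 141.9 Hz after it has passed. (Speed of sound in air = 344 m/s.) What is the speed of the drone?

f₁/f₂ = (v + v_s)/(v − v_s), so v_s = v · (f₁ − f₂)/(f₁ + f₂).
v_s = 344 × (159.1 − 141.9)/(159.1 + 141.9) = 344 × 17.2/301.0 ≈ 19.7 m/s.

19.7 m/s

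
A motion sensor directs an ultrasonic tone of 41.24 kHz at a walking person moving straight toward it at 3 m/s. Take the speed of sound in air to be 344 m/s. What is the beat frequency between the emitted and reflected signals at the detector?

The walking person first receives the wave as a moving observer: f₁ = f₀ · (v + u)/v = 41.24 × (344 + 3)/344 ≈ 41.600 kHz.
The reflection then acts as a moving source: f₂ = f₁ · v/(v − u) ≈ 41.966 kHz.
Equivalently f₂ = f₀ · (v + u)/(v − u).
Beat frequency (with f₀ = 41240 Hz): |f₂ − f₀| = 2u·f₀/(v − u) = 2 × 3 × 41240/341 ≈ 726 Hz.

726 Hz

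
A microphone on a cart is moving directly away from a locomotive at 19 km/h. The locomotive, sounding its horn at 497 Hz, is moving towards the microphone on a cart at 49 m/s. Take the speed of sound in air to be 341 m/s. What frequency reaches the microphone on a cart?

571 Hz

19 km/h = 5.278 m/s.
With source approaching and observer receding, f' = f · (v − v_o)/(v − v_s).
f' = 497 × (341 − 5.278)/(341 − 49) = 497 × 335.72/292 ≈ 571 Hz.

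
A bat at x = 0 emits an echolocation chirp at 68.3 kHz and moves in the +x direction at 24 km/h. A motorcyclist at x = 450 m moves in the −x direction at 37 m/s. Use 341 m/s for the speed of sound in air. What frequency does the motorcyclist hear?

77.2 kHz

24 km/h = 6.667 m/s.
The observer lies on the +x side, so the source is heading toward the observer and the observer is heading toward the source.
Both move, so f' = f · (v + v_o)/(v − v_s).
f' = 68.3 × (341 + 37)/(341 − 6.667) = 68.3 × 378/334.33 ≈ 77.2 kHz.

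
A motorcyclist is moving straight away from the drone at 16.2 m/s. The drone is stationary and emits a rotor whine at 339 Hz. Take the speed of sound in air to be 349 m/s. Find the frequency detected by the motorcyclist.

Only the observer moves, away from the source, so f' = f · (v − v_o)/v.
f' = 339 × (349 − 16.2)/349 = 339 × 332.8/349 ≈ 323 Hz.

323 Hz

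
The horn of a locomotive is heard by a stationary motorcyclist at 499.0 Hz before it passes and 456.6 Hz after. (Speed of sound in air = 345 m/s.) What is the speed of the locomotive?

15.3 m/s

f₁/f₂ = (v + v_s)/(v − v_s), so v_s = v · (f₁ − f₂)/(f₁ + f₂).
v_s = 345 × (499.0 − 456.6)/(499.0 + 456.6) = 345 × 42.4/955.6 ≈ 15.3 m/s.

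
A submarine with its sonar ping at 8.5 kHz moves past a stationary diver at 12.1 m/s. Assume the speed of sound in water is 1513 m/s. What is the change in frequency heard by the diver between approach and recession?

Approaching: f₁ = f · v/(v − v_s) = 8.5 × 1513/1500.9 ≈ 8.569 kHz.
Receding: f₂ = f · v/(v + v_s) = 8.5 × 1513/1525.1 ≈ 8.433 kHz.
Drop: f₁ − f₂ = 2f·v·v_s/(v² − v_s²) = 2 × 8.5 × 1513 × 12.1/(1513² − 12.1²) ≈ 0.136 kHz.

0.136 kHz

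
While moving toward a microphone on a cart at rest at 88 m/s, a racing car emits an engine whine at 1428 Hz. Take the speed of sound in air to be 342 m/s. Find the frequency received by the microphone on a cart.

1923 Hz

Moving source, stationary observer: f' = f · v/(v − v_s) since the source is approaching.
f' = 1428 × 342/(342 − 88) = 1428 × 342/254 ≈ 1923 Hz.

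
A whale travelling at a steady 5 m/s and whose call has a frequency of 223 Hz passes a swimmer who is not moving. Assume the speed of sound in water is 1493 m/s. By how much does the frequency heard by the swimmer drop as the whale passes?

1.49 Hz

Approaching: f₁ = f · v/(v − v_s) = 223 × 1493/1488 ≈ 223.75 Hz.
Receding: f₂ = f · v/(v + v_s) = 223 × 1493/1498 ≈ 222.26 Hz.
Drop: f₁ − f₂ = 2f·v·v_s/(v² − v_s²) = 2 × 223 × 1493 × 5/(1493² − 5²) ≈ 1.49 Hz.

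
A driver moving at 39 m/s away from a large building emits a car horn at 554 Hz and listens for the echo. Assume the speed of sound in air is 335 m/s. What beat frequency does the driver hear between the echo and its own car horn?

116 Hz

The large building receives the sound from a moving source: f₁ = f₀ · v/(v + v_e) = 554 × 335/374 ≈ 496.2 Hz.
On the return leg the driver is a moving observer: f₂ = f₁ · (v − v_e)/v = 496.2 × 296/335 ≈ 438.5 Hz.
Beat against the emitted tone: |f₂ − f₀| = 2v_e·f₀/(v + v_e) = 2 × 39 × 554/374 ≈ 116 Hz.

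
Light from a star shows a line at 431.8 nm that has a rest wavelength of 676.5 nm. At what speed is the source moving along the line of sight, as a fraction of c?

0.421

λ'/λ₀ = 0.6383 < 1 (blueshift), so the source is approaching.
λ'/λ₀ = √((1 − β)/(1 + β)) for an approaching source ⇒ β = (1 − r²)/(1 + r²) with r = λ'/λ₀.
β = (1 − 0.4074)/(1 + 0.4074) ≈ 0.421.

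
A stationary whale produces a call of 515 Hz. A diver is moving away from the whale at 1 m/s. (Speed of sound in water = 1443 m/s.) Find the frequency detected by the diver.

Only the observer moves, away from the source, so f' = f · (v − v_o)/v.
f' = 515 × (1443 − 1)/1443 = 515 × 1442/1443 ≈ 515 Hz.

515 Hz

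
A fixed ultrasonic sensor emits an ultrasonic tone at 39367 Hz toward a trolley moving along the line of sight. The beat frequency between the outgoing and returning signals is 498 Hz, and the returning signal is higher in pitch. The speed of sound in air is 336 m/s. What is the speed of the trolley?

2.11 m/s

Double Doppler shift off a moving reflector: f₂ = f₀ · (v + u)/(v − u) (u > 0 toward emitter).
Returning signal is higher, so f₂ = f₀ + Δf = 39367 + 498 = 39865 Hz.
Rearranging, u = v · (f₂ − f₀)/(f₂ + f₀) = 336 × 498/79232 ≈ 2.11 m/s.
So the trolley is moving at 2.11 m/s toward the emitter.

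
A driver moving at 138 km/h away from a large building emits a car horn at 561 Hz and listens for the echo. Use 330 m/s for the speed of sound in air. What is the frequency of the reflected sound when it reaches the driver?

138 km/h = 38.33 m/s.
The large building receives the sound from a moving source: f₁ = f₀ · v/(v + v_e) = 561 × 330/368.33 ≈ 503 Hz.
On the return leg the driver is a moving observer: f₂ = f₁ · (v − v_e)/v = 503 × 291.67/330 ≈ 444 Hz.
Equivalently f₂ = f₀ · (v − v_e)/(v + v_e).

444 Hz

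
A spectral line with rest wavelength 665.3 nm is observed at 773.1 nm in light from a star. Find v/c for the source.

λ'/λ₀ = 1.1620 > 1 (redshift), so the source is receding.
λ'/λ₀ = √((1 + β)/(1 − β)) for a receding source ⇒ β = (r² − 1)/(r² + 1) with r = λ'/λ₀.
β = (1.3503 − 1)/(1.3503 + 1) ≈ 0.149.

0.149c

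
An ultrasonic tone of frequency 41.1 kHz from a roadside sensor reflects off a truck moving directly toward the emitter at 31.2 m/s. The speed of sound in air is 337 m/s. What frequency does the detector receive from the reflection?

At the truck (a moving observer), f₁ = f₀ · (v + u)/v = 41.1 × 368.2/337 ≈ 44.9 kHz.
The reflection then acts as a moving source: f₂ = f₁ · v/(v − u) ≈ 49.5 kHz.
Equivalently f₂ = f₀ · (v + u)/(v − u).

49.5 kHz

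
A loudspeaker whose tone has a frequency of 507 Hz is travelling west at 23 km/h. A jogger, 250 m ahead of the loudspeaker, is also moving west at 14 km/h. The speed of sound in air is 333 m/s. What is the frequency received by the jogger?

23 km/h = 6.389 m/s; 14 km/h = 3.889 m/s.
The jogger is ahead, so the loudspeaker is moving toward it while the jogger is moving away from the loudspeaker.
With source approaching and observer receding, f' = f · (v − v_o)/(v − v_s).
f' = 507 × (333 − 3.889)/(333 − 6.389) = 507 × 329.11/326.61 ≈ 511 Hz.

511 Hz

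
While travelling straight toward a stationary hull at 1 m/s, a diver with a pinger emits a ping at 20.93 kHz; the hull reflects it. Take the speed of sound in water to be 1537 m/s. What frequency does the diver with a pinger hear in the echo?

The hull receives the sound from a moving source: f₁ = f₀ · v/(v − v_e) = 20.93 × 1537/1536 ≈ 20.9 kHz.
On the return leg the diver with a pinger is a moving observer: f₂ = f₁ · (v + v_e)/v = 20.9 × 1538/1537 ≈ 21.0 kHz.
Equivalently f₂ = f₀ · (v + v_e)/(v − v_e).

21.0 kHz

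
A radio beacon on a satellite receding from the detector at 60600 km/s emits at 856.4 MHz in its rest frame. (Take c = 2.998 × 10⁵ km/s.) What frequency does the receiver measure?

β = v/c = 60600/299800 = 0.2021.
Relativistic Doppler for frequency: f' = f₀ · √((1 − β)/(1 + β)).
f' = 856.4 × √(0.7979/1.2021) = 856.4 × 0.81468 ≈ 697.7 MHz.

697.7 MHz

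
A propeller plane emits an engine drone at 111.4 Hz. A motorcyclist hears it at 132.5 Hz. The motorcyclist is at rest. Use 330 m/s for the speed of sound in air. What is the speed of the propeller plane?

f' > f, so the propeller plane is approaching.
f' = f · v/(v − v_s) ⇒ v_s = v · |1 − f/f'|.
v_s = 330 × |1 − 111.4/132.5| = 330 × 0.1592 ≈ 53 m/s.

53 m/s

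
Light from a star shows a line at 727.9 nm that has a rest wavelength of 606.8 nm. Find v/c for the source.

0.180c

λ'/λ₀ = 1.1996 > 1 (redshift), so the source is receding.
λ'/λ₀ = √((1 + β)/(1 − β)) for a receding source ⇒ β = (r² − 1)/(r² + 1) with r = λ'/λ₀.
β = (1.4390 − 1)/(1.4390 + 1) ≈ 0.180.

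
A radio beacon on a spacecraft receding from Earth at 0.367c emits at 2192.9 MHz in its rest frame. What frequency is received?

Relativistic Doppler for frequency: f' = f₀ · √((1 − β)/(1 + β)).
f' = 2192.9 × √(0.6330/1.3670) = 2192.9 × 0.68048 ≈ 1492.2 MHz.

1492.2 MHz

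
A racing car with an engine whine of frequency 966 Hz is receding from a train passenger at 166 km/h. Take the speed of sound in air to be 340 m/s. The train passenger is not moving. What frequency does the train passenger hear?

851 Hz

166 km/h = 46.11 m/s.
Only the source moves, away from the listener, so f' = f · v/(v + v_s).
f' = 966 × 340/(340 + 46.11) = 966 × 340/386.1 ≈ 851 Hz.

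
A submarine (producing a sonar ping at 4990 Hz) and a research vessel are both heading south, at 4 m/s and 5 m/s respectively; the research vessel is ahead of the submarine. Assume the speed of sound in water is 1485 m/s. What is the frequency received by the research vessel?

4987 Hz

The research vessel is ahead, so the submarine is moving toward it while the research vessel is moving away from the submarine.
With source approaching and observer receding, f' = f · (v − v_o)/(v − v_s).
f' = 4990 × (1485 − 5)/(1485 − 4) = 4990 × 1480/1481 ≈ 4987 Hz.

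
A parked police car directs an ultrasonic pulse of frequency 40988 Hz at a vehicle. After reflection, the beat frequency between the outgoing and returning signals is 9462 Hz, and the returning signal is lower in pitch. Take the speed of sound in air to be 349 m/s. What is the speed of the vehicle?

Double Doppler shift off a moving reflector: f₂ = f₀ · (v + u)/(v − u) (u > 0 toward emitter).
Returning signal is lower, so f₂ = f₀ − Δf = 40988 − 9462 = 31526 Hz.
Rearranging, u = v · (f₂ − f₀)/(f₂ + f₀) = 349 × -9462/72514 ≈ -46 m/s.
So the vehicle is moving at 46 m/s away from the emitter.

46 m/s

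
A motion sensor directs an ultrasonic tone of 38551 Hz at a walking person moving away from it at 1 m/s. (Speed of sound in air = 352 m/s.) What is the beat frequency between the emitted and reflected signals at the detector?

218 Hz

At the walking person (a moving observer), f₁ = f₀ · (v − u)/v = 38551 × 351/352 ≈ 38441 Hz.
The reflection then acts as a moving source: f₂ = f₁ · v/(v + u) ≈ 38333 Hz.
Beat frequency: |f₂ − f₀| = 2u·f₀/(v + u) = 2 × 1 × 38551/353 ≈ 218 Hz.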